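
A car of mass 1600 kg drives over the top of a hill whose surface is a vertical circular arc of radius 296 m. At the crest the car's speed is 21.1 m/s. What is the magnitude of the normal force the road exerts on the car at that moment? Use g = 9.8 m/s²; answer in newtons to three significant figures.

13300 N

At the crest the centripetal acceleration points downward (toward the centre of the arc), so mg − N = mv²/r.
N = m(g − v²/r) = 1600 × (9.8 − (21.1)²/296) = 1600 × (9.8 − 1.504) = 1600 × 8.296 = 13270 N.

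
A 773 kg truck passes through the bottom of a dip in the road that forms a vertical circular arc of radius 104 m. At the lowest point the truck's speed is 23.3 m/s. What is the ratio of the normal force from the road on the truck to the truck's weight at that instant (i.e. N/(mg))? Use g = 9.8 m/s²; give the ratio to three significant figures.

At the bottom, N − mg = mv²/r, so N = m(v²/r + g) and N/(mg) = v²/(rg) + 1 = (23.3)²/(104 × 9.8) + 1 = 0.5327 + 1 = 1.533.

1.53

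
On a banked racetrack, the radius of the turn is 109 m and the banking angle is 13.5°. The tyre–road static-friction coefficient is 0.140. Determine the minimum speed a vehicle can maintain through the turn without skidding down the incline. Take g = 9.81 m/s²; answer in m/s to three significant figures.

10.2 m/s

At the minimum speed, friction acts up the slope at its limiting value f = μN. Radially (horizontal, toward centre): N sinθ − μN cosθ = mv²/r. Vertically: N cosθ + μN sinθ = mg.
Dividing: v² = r g (sinθ − μcosθ)/(cosθ + μsinθ).
sinθ − μcosθ = 0.2334 − 0.140×0.9724 = 0.09731; cosθ + μsinθ = 0.9724 + 0.140×0.2334 = 1.005.
v² = 109 × 9.81 × 0.09731/1.005 = 103.5 m²/s², so v = 10.18 m/s.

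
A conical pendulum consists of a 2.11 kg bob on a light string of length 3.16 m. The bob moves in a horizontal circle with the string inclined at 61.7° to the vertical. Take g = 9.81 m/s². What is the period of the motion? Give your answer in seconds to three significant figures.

r = L sinθ = 2.782 m. From T sinθ = mω²r and T cosθ = mg: tanθ = ω²r/g, so ω² = g tanθ / r = g/(L cosθ).
ω = √(g/(L cosθ)) = √(9.81/(3.16 × 0.4741)) = √6.548 = 2.559 rad/s.
Period = 2π/ω = 2.455 s.

2.46 s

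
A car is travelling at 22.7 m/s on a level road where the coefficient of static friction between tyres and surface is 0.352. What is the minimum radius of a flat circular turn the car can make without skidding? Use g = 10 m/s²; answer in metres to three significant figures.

146 m

At the limit, μ_s m g = m v²/r, so r_min = v²/(μ_s g) = (22.7)²/(0.352 × 10.0) = 515.3/3.520 = 146.4 m.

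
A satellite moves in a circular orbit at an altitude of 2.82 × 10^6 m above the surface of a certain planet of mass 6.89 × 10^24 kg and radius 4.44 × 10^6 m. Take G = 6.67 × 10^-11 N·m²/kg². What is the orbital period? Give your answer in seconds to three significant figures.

r = R + h = 4.44 × 10^6 + 2.82 × 10^6 = 7.260 × 10^6 m. Gravity provides the centripetal force: G M m / r² = m v² / r ⇒ v = √(GM/r) = 7956 m/s.
T = 2πr/v = 2π × 7.260 × 10^6 / 7956 = 5733 s.

5730 s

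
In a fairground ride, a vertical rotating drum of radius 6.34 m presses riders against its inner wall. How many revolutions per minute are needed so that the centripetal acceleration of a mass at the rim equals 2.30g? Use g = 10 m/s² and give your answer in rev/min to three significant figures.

Require ω²r = 2.30g, so ω = √(2.30 × 10.0/6.34) = 1.905 rad/s.
In rev/min: ω × 60/(2π) = 1.905 × 60/(2π) = 18.19 rev/min.

18.2 rev/min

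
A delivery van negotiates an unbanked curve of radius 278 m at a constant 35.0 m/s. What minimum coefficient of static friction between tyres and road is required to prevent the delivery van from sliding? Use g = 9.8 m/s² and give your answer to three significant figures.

Friction provides the centripetal force: μ_s m g = m v²/r, so μ_s = v²/(g r) = (35.00)²/(9.8 × 278) = 1225/2724 = 0.4496.

0.450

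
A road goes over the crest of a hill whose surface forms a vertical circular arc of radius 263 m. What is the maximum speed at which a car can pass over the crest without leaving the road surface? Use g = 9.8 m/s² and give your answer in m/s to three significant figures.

At the crest the centre of the circle is below the car, so the net downward (centripetal) force is mg − N = mv²/r.
The car leaves the road when N → 0, giving v_max = √(g r) = √(9.8 × 263) = 50.77 m/s.

50.8 m/s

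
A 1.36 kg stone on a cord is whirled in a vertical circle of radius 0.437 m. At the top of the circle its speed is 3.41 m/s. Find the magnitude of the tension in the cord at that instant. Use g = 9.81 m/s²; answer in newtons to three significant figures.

At the top, both T and the weight mg point inward (toward the centre), so T + mg = mv²/r.
T = m(v²/r − g) = 1.36 × ((3.41)²/0.437 − 9.81) = 1.36 × (26.61 − 9.81) = 1.36 × 16.80 = 22.85 N.

22.8 N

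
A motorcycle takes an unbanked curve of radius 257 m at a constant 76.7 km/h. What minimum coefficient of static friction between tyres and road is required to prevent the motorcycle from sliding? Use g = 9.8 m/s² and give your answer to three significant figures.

v = 76.7/3.6 = 21.31 m/s.
Friction provides the centripetal force: μ_s m g = m v²/r, so μ_s = v²/(g r) = (21.31)²/(9.8 × 257) = 453.9/2519 = 0.1802.

0.180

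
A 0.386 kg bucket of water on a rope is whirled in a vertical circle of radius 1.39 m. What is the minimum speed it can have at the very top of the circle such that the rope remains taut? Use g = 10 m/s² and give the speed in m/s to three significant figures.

At the highest point the centre is directly below, so both the weight and T act inward: T + mg = mv²/r.
At minimum speed T → 0, so mg = mv_min²/r ⇒ v_min = √(g r) = √(10.0 × 1.39) = 3.728 m/s.

3.73 m/s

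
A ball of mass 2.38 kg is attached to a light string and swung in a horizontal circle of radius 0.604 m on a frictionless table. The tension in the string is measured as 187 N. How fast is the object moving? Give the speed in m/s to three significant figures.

T = m v²/r ⇒ v = √(T r / m) = √(187 × 0.604 / 2.38) = √47.46 = 6.889 m/s.

6.89 m/s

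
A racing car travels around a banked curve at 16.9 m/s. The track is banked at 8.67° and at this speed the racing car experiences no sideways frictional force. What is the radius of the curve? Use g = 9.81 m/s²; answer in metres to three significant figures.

191 m

Frictionless banking: tanθ = v²/(rg), so r = v²/(g tanθ).
r = (16.9)²/(9.81 × tan 8.67°) = 285.6/(9.81 × 0.1525) = 285.6/1.496 = 190.9 m.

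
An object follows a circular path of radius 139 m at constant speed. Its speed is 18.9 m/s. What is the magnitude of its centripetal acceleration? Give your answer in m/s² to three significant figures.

a_c = v²/r = (18.90)²/139 = 357.2/139 = 2.570 m/s².

2.57 m/s²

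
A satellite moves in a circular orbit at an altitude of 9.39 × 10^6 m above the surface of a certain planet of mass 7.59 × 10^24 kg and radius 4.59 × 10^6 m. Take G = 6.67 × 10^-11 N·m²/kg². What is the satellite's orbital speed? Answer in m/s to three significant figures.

6020 m/s

Orbital radius r = R + h = 4.59 × 10^6 + 9.39 × 10^6 = 1.398 × 10^7 m.
Gravity supplies the centripetal force: G M m / r² = m v² / r, so v = √(GM/r).
v = √(6.67 × 10^-11 × 7.59 × 10^24 / 1.398 × 10^7) = √(3.621 × 10^7) = 6018 m/s.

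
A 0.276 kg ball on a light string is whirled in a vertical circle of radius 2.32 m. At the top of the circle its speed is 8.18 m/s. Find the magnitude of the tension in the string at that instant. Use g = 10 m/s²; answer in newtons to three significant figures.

At the top, both T and the weight mg point inward (toward the centre), so T + mg = mv²/r.
T = m(v²/r − g) = 0.276 × ((8.18)²/2.32 − 10.0) = 0.276 × (28.84 − 10.0) = 0.276 × 18.84 = 5.200 N.

5.20 N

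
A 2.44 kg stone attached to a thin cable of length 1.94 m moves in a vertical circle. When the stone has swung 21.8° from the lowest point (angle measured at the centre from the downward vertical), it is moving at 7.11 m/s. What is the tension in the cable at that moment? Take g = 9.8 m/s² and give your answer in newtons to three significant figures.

Take the radial direction toward the centre of the circle as positive. The component of the weight along the string toward the centre is −mg cos φ (φ measured from the bottom), so Newton's second law along the string gives T − mg cos φ = m v²/r.
cos 21.8° = 0.9285, so T = m(v²/r + g cos φ) = 2.44 × ((7.11)²/1.94 + 9.8 × 0.9285) = 2.44 × (26.06 + (9.099)) = 2.44 × 35.16 = 85.78 N.

85.8 N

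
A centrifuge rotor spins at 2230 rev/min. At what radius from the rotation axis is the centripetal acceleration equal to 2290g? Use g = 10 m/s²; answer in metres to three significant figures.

0.420 m

ω = 2230 rev/min × 2π/60 = 233.5 rad/s.
a_c = ω²r = 2290g ⇒ r = 2290 × 10.0 / (233.5)² = 22900/54530 = 0.4199 m.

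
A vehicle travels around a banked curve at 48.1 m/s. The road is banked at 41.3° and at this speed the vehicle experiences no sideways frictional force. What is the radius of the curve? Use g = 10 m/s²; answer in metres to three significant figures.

Frictionless banking: tanθ = v²/(rg), so r = v²/(g tanθ).
r = (48.1)²/(10.0 × tan 41.3°) = 2314/(10.0 × 0.8785) = 2314/8.785 = 263.4 m.

263 m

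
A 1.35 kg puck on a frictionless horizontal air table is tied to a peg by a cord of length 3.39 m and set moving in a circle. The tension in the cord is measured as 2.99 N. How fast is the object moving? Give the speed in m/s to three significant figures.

T = m v²/r ⇒ v = √(T r / m) = √(2.99 × 3.39 / 1.35) = √7.508 = 2.740 m/s.

2.74 m/s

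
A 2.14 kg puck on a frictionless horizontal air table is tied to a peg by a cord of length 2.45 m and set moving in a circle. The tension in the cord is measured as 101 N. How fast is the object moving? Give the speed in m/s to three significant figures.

T = m v²/r ⇒ v = √(T r / m) = √(101 × 2.45 / 2.14) = √115.6 = 10.75 m/s.

10.8 m/s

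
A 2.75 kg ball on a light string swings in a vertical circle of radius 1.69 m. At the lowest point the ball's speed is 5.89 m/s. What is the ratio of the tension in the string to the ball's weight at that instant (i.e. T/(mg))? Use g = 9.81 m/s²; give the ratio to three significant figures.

At the bottom, T − mg = mv²/r, so T = m(v²/r + g) and T/(mg) = v²/(rg) + 1 = (5.89)²/(1.69 × 9.81) + 1 = 2.093 + 1 = 3.093.

3.09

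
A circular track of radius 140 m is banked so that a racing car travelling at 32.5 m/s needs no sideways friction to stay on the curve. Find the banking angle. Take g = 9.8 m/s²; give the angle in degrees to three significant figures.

For a frictionless banked turn: horizontally N sinθ = mv²/r and vertically N cosθ = mg.
Dividing: tanθ = v²/(r g) = (32.5)²/(140 × 9.8) = 1056/1372 = 0.7699.
θ = arctan(0.7699) = 37.59°.

37.6°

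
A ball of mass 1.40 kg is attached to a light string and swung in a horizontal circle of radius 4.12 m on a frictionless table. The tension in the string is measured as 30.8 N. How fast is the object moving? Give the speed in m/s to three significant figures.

T = m v²/r ⇒ v = √(T r / m) = √(30.8 × 4.12 / 1.40) = √90.64 = 9.521 m/s.

9.52 m/s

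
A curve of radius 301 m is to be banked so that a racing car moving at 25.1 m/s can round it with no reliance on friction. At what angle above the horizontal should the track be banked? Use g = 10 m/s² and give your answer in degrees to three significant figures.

For a frictionless banked turn: horizontally N sinθ = mv²/r and vertically N cosθ = mg.
Dividing: tanθ = v²/(r g) = (25.1)²/(301 × 10.0) = 630.0/3010 = 0.2093.
θ = arctan(0.2093) = 11.82°.

11.8°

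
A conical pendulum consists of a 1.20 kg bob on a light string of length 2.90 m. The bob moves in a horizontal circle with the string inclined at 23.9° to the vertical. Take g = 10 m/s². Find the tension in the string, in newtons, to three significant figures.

13.1 N

Vertically the bob has no acceleration, so T cosθ = mg.
T = mg/cosθ = 1.20 × 10.0 / cos 23.9° = 12.00/0.9143 = 13.13 N.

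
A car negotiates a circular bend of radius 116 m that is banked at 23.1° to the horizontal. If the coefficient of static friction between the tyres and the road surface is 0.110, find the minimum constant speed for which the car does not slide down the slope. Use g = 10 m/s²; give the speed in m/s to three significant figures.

At the minimum speed, friction acts up the slope at its limiting value f = μN. Radially (horizontal, toward centre): N sinθ − μN cosθ = mv²/r. Vertically: N cosθ + μN sinθ = mg.
Dividing: v² = r g (sinθ − μcosθ)/(cosθ + μsinθ).
sinθ − μcosθ = 0.3923 − 0.110×0.9198 = 0.2912; cosθ + μsinθ = 0.9198 + 0.110×0.3923 = 0.9630.
v² = 116 × 10.0 × 0.2912/0.9630 = 350.7 m²/s², so v = 18.73 m/s.

18.7 m/s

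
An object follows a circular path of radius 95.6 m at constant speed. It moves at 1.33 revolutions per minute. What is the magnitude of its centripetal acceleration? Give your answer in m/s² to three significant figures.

1.85 m/s²

ω = 1.33 rev/min × 2π/60 = 0.1393 rad/s, so v = ωr = 0.1393 × 95.6 = 13.31 m/s.
a_c = v²/r = (13.31)²/95.6 = 177.3/95.6 = 1.854 m/s².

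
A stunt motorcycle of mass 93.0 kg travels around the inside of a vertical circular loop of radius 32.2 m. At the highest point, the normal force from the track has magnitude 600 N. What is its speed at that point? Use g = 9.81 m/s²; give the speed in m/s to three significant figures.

22.9 m/s

At the top, N + mg = mv²/r, so v = √(r(N/m + g)) = √(32.2 × (600/93.0 + 9.81)) = √(32.2 × 16.26) = √523.6 = 22.88 m/s.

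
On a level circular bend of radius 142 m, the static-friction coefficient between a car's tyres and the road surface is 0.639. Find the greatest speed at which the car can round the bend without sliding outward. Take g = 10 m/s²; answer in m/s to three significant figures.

30.1 m/s

Friction provides the centripetal force on a flat curve. At maximum speed it is at its limiting value: μ_s m g = m v²/r.
Mass cancels: v_max = √(μ_s g r) = √(0.639 × 10.0 × 142) = √907.4 = 30.12 m/s.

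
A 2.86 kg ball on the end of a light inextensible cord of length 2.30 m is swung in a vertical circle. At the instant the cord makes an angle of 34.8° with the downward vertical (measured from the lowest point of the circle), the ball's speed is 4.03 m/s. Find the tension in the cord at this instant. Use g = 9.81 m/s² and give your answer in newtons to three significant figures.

Take the radial direction toward the centre of the circle as positive. The component of the weight along the string toward the centre is −mg cos φ (φ measured from the bottom), so Newton's second law along the string gives T − mg cos φ = m v²/r.
cos 34.8° = 0.8211, so T = m(v²/r + g cos φ) = 2.86 × ((4.03)²/2.30 + 9.81 × 0.8211) = 2.86 × (7.061 + (8.055)) = 2.86 × 15.12 = 43.23 N.

43.2 N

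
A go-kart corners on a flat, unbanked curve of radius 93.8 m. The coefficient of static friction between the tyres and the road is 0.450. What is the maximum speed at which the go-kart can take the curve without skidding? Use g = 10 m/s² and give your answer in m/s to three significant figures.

20.5 m/s

Friction provides the centripetal force on a flat curve. At maximum speed it is at its limiting value: μ_s m g = m v²/r.
Mass cancels: v_max = √(μ_s g r) = √(0.450 × 10.0 × 93.8) = √422.1 = 20.55 m/s.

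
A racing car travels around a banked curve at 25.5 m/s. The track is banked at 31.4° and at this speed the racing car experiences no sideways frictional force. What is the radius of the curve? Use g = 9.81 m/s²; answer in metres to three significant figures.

109 m

Frictionless banking: tanθ = v²/(rg), so r = v²/(g tanθ).
r = (25.5)²/(9.81 × tan 31.4°) = 650.2/(9.81 × 0.6104) = 650.2/5.988 = 108.6 m.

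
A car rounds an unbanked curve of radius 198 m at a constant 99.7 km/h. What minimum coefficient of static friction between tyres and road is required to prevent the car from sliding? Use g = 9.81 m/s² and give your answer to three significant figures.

0.395

v = 99.7/3.6 = 27.69 m/s.
Friction provides the centripetal force: μ_s m g = m v²/r, so μ_s = v²/(g r) = (27.69)²/(9.81 × 198) = 767.0/1942 = 0.3949.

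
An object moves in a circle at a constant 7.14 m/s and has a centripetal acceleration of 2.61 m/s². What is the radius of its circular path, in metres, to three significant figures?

19.5 m

a_c = v²/r ⇒ r = v²/a_c = (7.14)²/2.61 = 50.98/2.61 = 19.53 m.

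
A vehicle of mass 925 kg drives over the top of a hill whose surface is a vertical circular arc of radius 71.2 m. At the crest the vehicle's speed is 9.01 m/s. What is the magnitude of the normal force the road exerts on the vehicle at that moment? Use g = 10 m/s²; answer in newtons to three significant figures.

8200 N

At the crest the centripetal acceleration points downward (toward the centre of the arc), so mg − N = mv²/r.
N = m(g − v²/r) = 925 × (10.0 − (9.01)²/71.2) = 925 × (10.0 − 1.140) = 925 × 8.860 = 8195 N.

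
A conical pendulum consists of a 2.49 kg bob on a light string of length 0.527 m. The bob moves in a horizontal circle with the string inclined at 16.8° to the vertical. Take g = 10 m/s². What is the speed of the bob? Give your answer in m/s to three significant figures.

0.678 m/s

The radius of the circle is r = L sinθ = 0.527 × sin 16.8° = 0.1523 m.
Horizontally T sinθ = mv²/r and vertically T cosθ = mg, so tanθ = v²/(rg).
v = √(r g tanθ) = √(0.1523 × 10.0 × 0.3019) = √0.4599 = 0.6781 m/s.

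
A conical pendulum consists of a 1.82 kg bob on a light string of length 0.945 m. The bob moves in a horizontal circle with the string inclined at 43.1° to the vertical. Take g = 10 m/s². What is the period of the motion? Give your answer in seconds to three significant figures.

1.65 s

r = L sinθ = 0.6457 m. From T sinθ = mω²r and T cosθ = mg: tanθ = ω²r/g, so ω² = g tanθ / r = g/(L cosθ).
ω = √(g/(L cosθ)) = √(10.0/(0.945 × 0.7302)) = √14.49 = 3.807 rad/s.
Period = 2π/ω = 1.650 s.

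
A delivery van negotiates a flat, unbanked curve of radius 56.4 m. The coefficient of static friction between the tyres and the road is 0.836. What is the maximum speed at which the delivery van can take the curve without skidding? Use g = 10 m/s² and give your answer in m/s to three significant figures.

Friction provides the centripetal force on a flat curve. At maximum speed it is at its limiting value: μ_s m g = m v²/r.
Mass cancels: v_max = √(μ_s g r) = √(0.836 × 10.0 × 56.4) = √471.5 = 21.71 m/s.

21.7 m/s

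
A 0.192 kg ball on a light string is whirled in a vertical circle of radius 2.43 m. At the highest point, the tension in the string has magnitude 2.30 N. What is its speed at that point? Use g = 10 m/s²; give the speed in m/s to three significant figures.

7.31 m/s

At the top, T + mg = mv²/r, so v = √(r(T/m + g)) = √(2.43 × (2.30/0.192 + 10.0)) = √(2.43 × 21.98) = √53.41 = 7.308 m/s.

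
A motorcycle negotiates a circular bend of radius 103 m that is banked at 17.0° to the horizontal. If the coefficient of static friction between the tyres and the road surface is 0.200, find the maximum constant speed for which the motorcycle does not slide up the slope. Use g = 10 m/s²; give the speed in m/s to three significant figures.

23.6 m/s

At the maximum speed, friction acts down the slope at its limiting value f = μN. Radially (horizontal, toward centre): N sinθ + μN cosθ = mv²/r. Vertically: N cosθ − μN sinθ = mg.
Dividing: v² = r g (sinθ + μcosθ)/(cosθ − μsinθ).
sinθ + μcosθ = 0.2924 + 0.200×0.9563 = 0.4836; cosθ − μsinθ = 0.9563 − 0.200×0.2924 = 0.8978.
v² = 103 × 10.0 × 0.4836/0.8978 = 554.8 m²/s², so v = 23.55 m/s.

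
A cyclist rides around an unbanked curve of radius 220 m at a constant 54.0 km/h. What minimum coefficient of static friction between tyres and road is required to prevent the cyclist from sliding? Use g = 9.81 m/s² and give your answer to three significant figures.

v = 54.0/3.6 = 15.00 m/s.
Friction provides the centripetal force: μ_s m g = m v²/r, so μ_s = v²/(g r) = (15.00)²/(9.81 × 220) = 225.0/2158 = 0.1043.

0.104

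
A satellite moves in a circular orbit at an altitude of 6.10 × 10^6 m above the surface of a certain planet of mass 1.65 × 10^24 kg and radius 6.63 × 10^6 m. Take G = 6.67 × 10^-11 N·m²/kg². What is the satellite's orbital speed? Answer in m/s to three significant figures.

Orbital radius r = R + h = 6.63 × 10^6 + 6.10 × 10^6 = 1.273 × 10^7 m.
Gravity supplies the centripetal force: G M m / r² = m v² / r, so v = √(GM/r).
v = √(6.67 × 10^-11 × 1.65 × 10^24 / 1.273 × 10^7) = √(8.645 × 10^6) = 2940 m/s.

2940 m/s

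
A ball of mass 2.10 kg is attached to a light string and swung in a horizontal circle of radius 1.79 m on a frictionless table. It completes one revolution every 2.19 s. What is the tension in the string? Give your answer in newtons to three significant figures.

v = 2πr/T = 2π × 1.79/2.19 = 5.136 m/s.
The tension is the only horizontal force, so it supplies the full centripetal force: T = m v²/r = 2.10 × (5.136)²/1.79 = 2.10 × 26.37/1.79 = 30.94 N.

30.9 N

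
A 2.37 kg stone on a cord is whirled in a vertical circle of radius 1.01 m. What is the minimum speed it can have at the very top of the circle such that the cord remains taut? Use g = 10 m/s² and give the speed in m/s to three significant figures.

3.18 m/s

At the top, both weight mg and T point toward the centre: T + mg = mv²/r.
At minimum speed T → 0, so mg = mv_min²/r ⇒ v_min = √(g r) = √(10.0 × 1.01) = 3.178 m/s.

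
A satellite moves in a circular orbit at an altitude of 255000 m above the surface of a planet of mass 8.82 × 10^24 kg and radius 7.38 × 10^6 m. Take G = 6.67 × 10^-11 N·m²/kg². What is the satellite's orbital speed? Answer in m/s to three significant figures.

8780 m/s

Orbital radius r = R + h = 7.38 × 10^6 + 255000 = 7.635 × 10^6 m.
Gravity supplies the centripetal force: G M m / r² = m v² / r, so v = √(GM/r).
v = √(6.67 × 10^-11 × 8.82 × 10^24 / 7.635 × 10^6) = √(7.705 × 10^7) = 8778 m/s.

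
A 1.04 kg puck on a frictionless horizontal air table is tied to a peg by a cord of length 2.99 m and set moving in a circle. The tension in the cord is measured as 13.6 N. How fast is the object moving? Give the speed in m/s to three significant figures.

T = m v²/r ⇒ v = √(T r / m) = √(13.6 × 2.99 / 1.04) = √39.10 = 6.253 m/s.

6.25 m/s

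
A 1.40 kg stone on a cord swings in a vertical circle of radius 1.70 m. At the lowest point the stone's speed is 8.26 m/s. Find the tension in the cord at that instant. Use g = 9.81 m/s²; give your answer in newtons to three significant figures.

At the lowest point, T points up (toward the centre) and the weight mg points down (away from the centre), so the net inward force is T − mg = mv²/r.
T = m(v²/r + g) = 1.40 × ((8.26)²/1.70 + 9.81) = 1.40 × (40.13 + 9.81) = 1.40 × 49.94 = 69.92 N.

69.9 N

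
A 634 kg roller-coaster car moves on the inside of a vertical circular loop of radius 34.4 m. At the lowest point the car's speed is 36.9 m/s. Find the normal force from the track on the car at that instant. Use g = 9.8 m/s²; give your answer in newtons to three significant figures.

At the lowest point, N points up (toward the centre) and the weight mg points down (away from the centre), so the net inward force is N − mg = mv²/r.
N = m(v²/r + g) = 634 × ((36.9)²/34.4 + 9.8) = 634 × (39.58 + 9.8) = 634 × 49.38 = 31310 N.

31300 N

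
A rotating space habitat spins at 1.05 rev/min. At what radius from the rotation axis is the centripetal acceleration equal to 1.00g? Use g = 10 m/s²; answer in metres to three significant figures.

827 m

ω = 1.05 rev/min × 2π/60 = 0.1100 rad/s.
a_c = ω²r = 1.00g ⇒ r = 1.00 × 10.0 / (0.1100)² = 10.00/0.01209 = 827.1 m.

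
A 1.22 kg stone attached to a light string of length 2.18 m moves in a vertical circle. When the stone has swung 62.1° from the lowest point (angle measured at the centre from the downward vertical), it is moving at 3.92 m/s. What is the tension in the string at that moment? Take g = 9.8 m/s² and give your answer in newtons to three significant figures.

14.2 N

Take the radial direction toward the centre of the circle as positive. The component of the weight along the string toward the centre is −mg cos φ (φ measured from the bottom), so Newton's second law along the string gives T − mg cos φ = m v²/r.
cos 62.1° = 0.4679, so T = m(v²/r + g cos φ) = 1.22 × ((3.92)²/2.18 + 9.8 × 0.4679) = 1.22 × (7.049 + (4.586)) = 1.22 × 11.63 = 14.19 N.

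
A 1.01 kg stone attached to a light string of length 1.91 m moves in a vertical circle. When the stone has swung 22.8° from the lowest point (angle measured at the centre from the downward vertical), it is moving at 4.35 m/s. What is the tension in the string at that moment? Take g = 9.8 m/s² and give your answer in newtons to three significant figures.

19.1 N

Take the radial direction toward the centre of the circle as positive. The component of the weight along the string toward the centre is −mg cos φ (φ measured from the bottom), so Newton's second law along the string gives T − mg cos φ = m v²/r.
cos 22.8° = 0.9219, so T = m(v²/r + g cos φ) = 1.01 × ((4.35)²/1.91 + 9.8 × 0.9219) = 1.01 × (9.907 + (9.034)) = 1.01 × 18.94 = 19.13 N.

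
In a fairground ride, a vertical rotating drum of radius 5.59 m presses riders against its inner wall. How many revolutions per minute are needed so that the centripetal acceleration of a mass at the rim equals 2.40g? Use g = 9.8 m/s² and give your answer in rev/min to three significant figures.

19.6 rev/min

Require ω²r = 2.40g, so ω = √(2.40 × 9.8/5.59) = 2.051 rad/s.
In rev/min: ω × 60/(2π) = 2.051 × 60/(2π) = 19.59 rev/min.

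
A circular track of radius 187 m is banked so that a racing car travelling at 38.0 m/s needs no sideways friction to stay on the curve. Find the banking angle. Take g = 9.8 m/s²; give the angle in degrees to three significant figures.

38.2°

With no friction, the horizontal component of the normal force provides the centripetal force: N sinθ = mv²/r, while N cosθ = mg vertically.
Dividing: tanθ = v²/(r g) = (38.0)²/(187 × 9.8) = 1444/1833 = 0.7880.
θ = arctan(0.7880) = 38.24°.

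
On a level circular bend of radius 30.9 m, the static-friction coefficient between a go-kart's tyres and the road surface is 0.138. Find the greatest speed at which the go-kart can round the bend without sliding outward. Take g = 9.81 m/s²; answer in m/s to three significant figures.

6.47 m/s

The only inward force on a level bend is static friction, so at the limit f_s = μ_s N = μ_s m g = m v²/r.
Mass cancels: v_max = √(μ_s g r) = √(0.138 × 9.81 × 30.9) = √41.83 = 6.468 m/s.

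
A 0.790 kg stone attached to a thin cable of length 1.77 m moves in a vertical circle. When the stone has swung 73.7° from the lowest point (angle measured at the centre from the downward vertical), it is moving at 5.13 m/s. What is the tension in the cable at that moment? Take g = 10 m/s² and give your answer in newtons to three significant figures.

14.0 N

Take the radial direction toward the centre of the circle as positive. The component of the weight along the string toward the centre is −mg cos φ (φ measured from the bottom), so Newton's second law along the string gives T − mg cos φ = m v²/r.
cos 73.7° = 0.2807, so T = m(v²/r + g cos φ) = 0.790 × ((5.13)²/1.77 + 10.0 × 0.2807) = 0.790 × (14.87 + (2.807)) = 0.790 × 17.67 = 13.96 N.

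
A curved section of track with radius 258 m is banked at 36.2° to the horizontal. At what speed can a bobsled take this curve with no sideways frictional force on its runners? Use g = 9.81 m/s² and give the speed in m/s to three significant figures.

43.0 m/s

On a frictionless banked curve, N sinθ = mv²/r and N cosθ = mg, so tanθ = v²/(rg).
v = √(r g tanθ) = √(258 × 9.81 × tan 36.2°) = √(258 × 9.81 × 0.7319) = √1852 = 43.04 m/s.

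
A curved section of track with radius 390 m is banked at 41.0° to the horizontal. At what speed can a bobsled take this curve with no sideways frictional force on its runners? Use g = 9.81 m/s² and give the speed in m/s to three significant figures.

57.7 m/s

On a frictionless banked curve, N sinθ = mv²/r and N cosθ = mg, so tanθ = v²/(rg).
v = √(r g tanθ) = √(390 × 9.81 × tan 41.0°) = √(390 × 9.81 × 0.8693) = √3326 = 57.67 m/s.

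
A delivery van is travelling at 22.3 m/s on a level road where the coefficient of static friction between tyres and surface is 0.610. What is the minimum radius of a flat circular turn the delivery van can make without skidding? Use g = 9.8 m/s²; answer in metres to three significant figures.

At the limit, μ_s m g = m v²/r, so r_min = v²/(μ_s g) = (22.3)²/(0.610 × 9.8) = 497.3/5.978 = 83.19 m.

83.2 m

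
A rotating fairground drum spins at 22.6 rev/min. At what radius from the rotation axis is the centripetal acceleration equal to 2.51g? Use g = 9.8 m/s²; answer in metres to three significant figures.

ω = 22.6 rev/min × 2π/60 = 2.367 rad/s.
a_c = ω²r = 2.51g ⇒ r = 2.51 × 9.8 / (2.367)² = 24.60/5.601 = 4.392 m.

4.39 m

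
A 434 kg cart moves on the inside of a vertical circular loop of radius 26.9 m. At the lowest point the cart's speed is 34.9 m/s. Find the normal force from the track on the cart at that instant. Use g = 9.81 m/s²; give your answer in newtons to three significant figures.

23900 N

At the lowest point, N points up (toward the centre) and the weight mg points down (away from the centre), so the net inward force is N − mg = mv²/r.
N = m(v²/r + g) = 434 × ((34.9)²/26.9 + 9.81) = 434 × (45.28 + 9.81) = 434 × 55.09 = 23910 N.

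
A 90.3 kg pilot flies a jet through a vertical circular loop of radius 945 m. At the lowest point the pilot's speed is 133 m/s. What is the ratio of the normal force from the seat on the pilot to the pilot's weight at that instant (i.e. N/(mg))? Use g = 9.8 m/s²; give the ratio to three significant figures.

2.91

At the bottom, N − mg = mv²/r, so N = m(v²/r + g) and N/(mg) = v²/(rg) + 1 = (133)²/(945 × 9.8) + 1 = 1.910 + 1 = 2.910.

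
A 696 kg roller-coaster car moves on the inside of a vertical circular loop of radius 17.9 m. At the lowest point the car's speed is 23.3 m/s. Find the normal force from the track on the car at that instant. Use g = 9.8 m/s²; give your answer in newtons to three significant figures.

27900 N

At the lowest point, N points up (toward the centre) and the weight mg points down (away from the centre), so the net inward force is N − mg = mv²/r.
N = m(v²/r + g) = 696 × ((23.3)²/17.9 + 9.8) = 696 × (30.33 + 9.8) = 696 × 40.13 = 27930 N.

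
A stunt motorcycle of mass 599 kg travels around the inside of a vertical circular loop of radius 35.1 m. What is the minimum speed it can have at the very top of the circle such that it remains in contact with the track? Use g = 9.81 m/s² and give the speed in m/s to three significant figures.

18.6 m/s

At the top, both weight mg and N point toward the centre: N + mg = mv²/r.
At minimum speed N → 0, so mg = mv_min²/r ⇒ v_min = √(g r) = √(9.81 × 35.1) = 18.56 m/s.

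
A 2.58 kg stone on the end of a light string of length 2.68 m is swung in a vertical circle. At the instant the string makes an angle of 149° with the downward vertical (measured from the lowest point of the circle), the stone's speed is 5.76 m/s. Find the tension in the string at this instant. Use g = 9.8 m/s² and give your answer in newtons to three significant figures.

Take the radial direction toward the centre of the circle as positive. The component of the weight along the string toward the centre is −mg cos φ (φ measured from the bottom), so Newton's second law along the string gives T − mg cos φ = m v²/r.
cos 149° = -0.8572, so T = m(v²/r + g cos φ) = 2.58 × ((5.76)²/2.68 + 9.8 × -0.8572) = 2.58 × (12.38 + (-8.400)) = 2.58 × 3.979 = 10.27 N.

10.3 N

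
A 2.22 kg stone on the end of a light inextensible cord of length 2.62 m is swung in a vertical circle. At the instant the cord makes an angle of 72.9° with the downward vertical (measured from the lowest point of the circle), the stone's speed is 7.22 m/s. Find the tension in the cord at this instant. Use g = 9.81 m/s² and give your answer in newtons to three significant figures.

Take the radial direction toward the centre of the circle as positive. The component of the weight along the string toward the centre is −mg cos φ (φ measured from the bottom), so Newton's second law along the string gives T − mg cos φ = m v²/r.
cos 72.9° = 0.2940, so T = m(v²/r + g cos φ) = 2.22 × ((7.22)²/2.62 + 9.81 × 0.2940) = 2.22 × (19.90 + (2.885)) = 2.22 × 22.78 = 50.57 N.

50.6 N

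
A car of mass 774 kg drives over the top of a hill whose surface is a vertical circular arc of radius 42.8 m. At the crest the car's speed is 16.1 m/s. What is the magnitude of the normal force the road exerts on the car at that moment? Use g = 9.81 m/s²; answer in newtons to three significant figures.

2910 N

At the crest the centripetal acceleration points downward (toward the centre of the arc), so mg − N = mv²/r.
N = m(g − v²/r) = 774 × (9.81 − (16.1)²/42.8) = 774 × (9.81 − 6.056) = 774 × 3.754 = 2905 N.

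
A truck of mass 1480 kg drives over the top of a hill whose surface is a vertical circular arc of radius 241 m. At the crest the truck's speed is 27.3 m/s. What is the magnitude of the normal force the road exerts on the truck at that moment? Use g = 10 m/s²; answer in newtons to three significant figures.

At the crest the centripetal acceleration points downward (toward the centre of the arc), so mg − N = mv²/r.
N = m(g − v²/r) = 1480 × (10.0 − (27.3)²/241) = 1480 × (10.0 − 3.092) = 1480 × 6.908 = 10220 N.

10200 N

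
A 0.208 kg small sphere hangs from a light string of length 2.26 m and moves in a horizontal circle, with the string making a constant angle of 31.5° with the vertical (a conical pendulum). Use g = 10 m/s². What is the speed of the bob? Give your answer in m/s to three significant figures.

2.69 m/s

The radius of the circle is r = L sinθ = 2.26 × sin 31.5° = 1.181 m.
Horizontally T sinθ = mv²/r and vertically T cosθ = mg, so tanθ = v²/(rg).
v = √(r g tanθ) = √(1.181 × 10.0 × 0.6128) = √7.236 = 2.690 m/s.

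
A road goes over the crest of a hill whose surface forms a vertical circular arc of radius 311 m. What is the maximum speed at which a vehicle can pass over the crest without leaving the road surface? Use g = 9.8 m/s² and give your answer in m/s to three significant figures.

55.2 m/s

At the crest the centre of the circle is below the vehicle, so the net downward (centripetal) force is mg − N = mv²/r.
The vehicle leaves the road when N → 0, giving v_max = √(g r) = √(9.8 × 311) = 55.21 m/s.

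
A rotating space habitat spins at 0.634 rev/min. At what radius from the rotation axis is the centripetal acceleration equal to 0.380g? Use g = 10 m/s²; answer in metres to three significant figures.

ω = 0.634 rev/min × 2π/60 = 0.06639 rad/s.
a_c = ω²r = 0.380g ⇒ r = 0.380 × 10.0 / (0.06639)² = 3.800/0.004408 = 862.1 m.

862 m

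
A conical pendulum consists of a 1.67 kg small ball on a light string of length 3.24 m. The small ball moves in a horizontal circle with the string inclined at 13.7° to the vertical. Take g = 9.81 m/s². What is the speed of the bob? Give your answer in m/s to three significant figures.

The radius of the circle is r = L sinθ = 3.24 × sin 13.7° = 0.7674 m.
Horizontally T sinθ = mv²/r and vertically T cosθ = mg, so tanθ = v²/(rg).
v = √(r g tanθ) = √(0.7674 × 9.81 × 0.2438) = √1.835 = 1.355 m/s.

1.35 m/s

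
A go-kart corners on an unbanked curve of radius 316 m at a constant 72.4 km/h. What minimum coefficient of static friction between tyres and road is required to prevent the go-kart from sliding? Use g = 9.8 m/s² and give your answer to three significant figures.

0.131

v = 72.4/3.6 = 20.11 m/s.
Friction provides the centripetal force: μ_s m g = m v²/r, so μ_s = v²/(g r) = (20.11)²/(9.8 × 316) = 404.5/3097 = 0.1306.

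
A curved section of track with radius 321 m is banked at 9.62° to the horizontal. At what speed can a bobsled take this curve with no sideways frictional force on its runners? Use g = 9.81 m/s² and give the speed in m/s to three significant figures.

23.1 m/s

On a frictionless banked curve, N sinθ = mv²/r and N cosθ = mg, so tanθ = v²/(rg).
v = √(r g tanθ) = √(321 × 9.81 × tan 9.62°) = √(321 × 9.81 × 0.1695) = √533.7 = 23.10 m/s.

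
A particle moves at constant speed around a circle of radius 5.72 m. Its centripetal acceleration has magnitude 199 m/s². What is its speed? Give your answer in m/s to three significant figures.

a_c = v²/r ⇒ v = √(a_c · r) = √(199 × 5.72) = √1138 = 33.74 m/s.

33.7 m/s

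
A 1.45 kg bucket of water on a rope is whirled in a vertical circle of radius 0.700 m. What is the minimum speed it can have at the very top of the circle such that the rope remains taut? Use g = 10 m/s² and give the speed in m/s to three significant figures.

2.65 m/s

At the top, both weight mg and T point toward the centre: T + mg = mv²/r.
At minimum speed T → 0, so mg = mv_min²/r ⇒ v_min = √(g r) = √(10.0 × 0.700) = 2.646 m/s.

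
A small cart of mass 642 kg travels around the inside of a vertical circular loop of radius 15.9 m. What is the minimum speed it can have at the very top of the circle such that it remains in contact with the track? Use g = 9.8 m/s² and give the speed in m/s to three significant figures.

12.5 m/s

At the top, both weight mg and N point toward the centre: N + mg = mv²/r.
At minimum speed N → 0, so mg = mv_min²/r ⇒ v_min = √(g r) = √(9.8 × 15.9) = 12.48 m/s.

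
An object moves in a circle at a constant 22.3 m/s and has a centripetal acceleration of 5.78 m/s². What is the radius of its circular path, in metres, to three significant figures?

86.0 m

a_c = v²/r ⇒ r = v²/a_c = (22.3)²/5.78 = 497.3/5.78 = 86.04 m.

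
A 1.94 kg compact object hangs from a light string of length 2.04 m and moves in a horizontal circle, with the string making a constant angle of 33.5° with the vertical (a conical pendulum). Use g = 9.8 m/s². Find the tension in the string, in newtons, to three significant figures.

Vertically the bob has no acceleration, so T cosθ = mg.
T = mg/cosθ = 1.94 × 9.8 / cos 33.5° = 19.01/0.8339 = 22.80 N.

22.8 N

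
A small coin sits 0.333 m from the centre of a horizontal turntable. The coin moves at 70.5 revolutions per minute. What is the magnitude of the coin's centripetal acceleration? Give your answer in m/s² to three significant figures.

ω = 70.5 rev/min × 2π/60 = 7.383 rad/s, so v = ωr = 7.383 × 0.333 = 2.458 m/s.
a_c = v²/r = (2.458)²/0.333 = 6.044/0.333 = 18.15 m/s².

18.2 m/s²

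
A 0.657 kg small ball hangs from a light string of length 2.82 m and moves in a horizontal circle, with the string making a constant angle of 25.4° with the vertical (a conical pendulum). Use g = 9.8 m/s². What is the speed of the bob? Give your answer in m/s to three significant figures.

2.37 m/s

The radius of the circle is r = L sinθ = 2.82 × sin 25.4° = 1.210 m.
Horizontally T sinθ = mv²/r and vertically T cosθ = mg, so tanθ = v²/(rg).
v = √(r g tanθ) = √(1.210 × 9.8 × 0.4748) = √5.629 = 2.372 m/s.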